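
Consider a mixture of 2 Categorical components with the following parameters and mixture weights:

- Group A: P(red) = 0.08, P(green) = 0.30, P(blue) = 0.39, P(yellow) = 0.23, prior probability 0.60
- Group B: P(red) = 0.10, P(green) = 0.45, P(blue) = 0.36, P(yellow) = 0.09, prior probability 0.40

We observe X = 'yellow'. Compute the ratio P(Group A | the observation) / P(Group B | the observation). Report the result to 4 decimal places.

3.8333

Since P(k|x) ∝ w_k f_k(x), the posterior odds are w_i f_i(x) / (w_j f_j(x)).
Evaluate each component's likelihood at the observed value:
  p_A = P(yellow | comp) = 0.23
  p_B = P(yellow | comp) = 0.09
Posterior odds = (w_A·p_A) / (w_B·p_B) = (0.60·0.23) / (0.40·0.09) = 0.138 / 0.036 ≈ 3.8333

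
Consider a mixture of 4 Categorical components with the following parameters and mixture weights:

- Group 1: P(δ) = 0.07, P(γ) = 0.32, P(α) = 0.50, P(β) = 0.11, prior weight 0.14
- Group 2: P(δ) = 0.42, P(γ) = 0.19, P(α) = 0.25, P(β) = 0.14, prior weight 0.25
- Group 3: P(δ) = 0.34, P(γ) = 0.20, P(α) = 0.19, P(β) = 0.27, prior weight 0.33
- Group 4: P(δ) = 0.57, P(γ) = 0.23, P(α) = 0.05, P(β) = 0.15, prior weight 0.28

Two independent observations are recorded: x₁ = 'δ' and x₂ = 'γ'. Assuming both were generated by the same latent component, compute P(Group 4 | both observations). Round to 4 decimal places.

0.4464

By Bayes' theorem, P(k | x) = π_k f_k(x) / Σ_j π_j f_j(x).
Since both observations come from the same component, the likelihood for component k is f_k(x₁)·f_k(x₂).
  f_1 = [0.07] × [0.32] = 0.0224
  f_2 = [0.42] × [0.19] = 0.0798
  f_3 = [0.34] × [0.2] = 0.068
  f_4 = [0.57] × [0.23] = 0.1311
Weight by the priors:
  π_1·f_1 = 0.14 × 0.0224 = 0.003136
  π_2·f_2 = 0.25 × 0.0798 = 0.01995
  π_3·f_3 = 0.33 × 0.068 = 0.02244
  π_4·f_4 = 0.28 × 0.1311 = 0.036708
Normaliser: 0.003136 + 0.01995 + 0.02244 + 0.036708 = 0.082234
So the posterior for Group 4 is 0.036708 / 0.082234 ≈ 0.4464.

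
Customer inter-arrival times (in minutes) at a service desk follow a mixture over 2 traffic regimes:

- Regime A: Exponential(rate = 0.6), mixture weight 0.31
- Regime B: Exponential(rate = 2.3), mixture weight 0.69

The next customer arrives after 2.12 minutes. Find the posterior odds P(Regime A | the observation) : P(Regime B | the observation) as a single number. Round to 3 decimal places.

Since P(k|x) ∝ π_k f_k(x), the posterior odds are π_i f_i(x) / (π_j f_j(x)).
Component likelihoods at x = 2.12 minutes:
  L_A = 0.168162
  L_B = 0.0175432
Posterior odds = (π_A·L_A) / (π_B·L_B) = (0.31·0.168162) / (0.69·0.0175432) = 0.0521303 / 0.0121048 ≈ 4.307

4.307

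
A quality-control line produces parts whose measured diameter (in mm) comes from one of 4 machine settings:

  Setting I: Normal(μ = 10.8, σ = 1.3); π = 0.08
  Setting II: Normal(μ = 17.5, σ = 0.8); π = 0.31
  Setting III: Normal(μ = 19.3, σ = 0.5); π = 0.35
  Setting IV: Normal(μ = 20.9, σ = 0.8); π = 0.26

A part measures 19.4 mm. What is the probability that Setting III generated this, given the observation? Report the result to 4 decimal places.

0.8966

The responsibility of component k is w_k f_k(x) divided by Σ_j w_j f_j(x).
Normal densities:
  p_I = 9.63571e-11
  p_II = 0.0297149
  p_III = 0.782085
  p_IV = 0.0859828
Multiply by the mixture weights:
  w_I·p_I = 0.08 × 9.63571e-11 = 7.70857e-12
  w_II·p_II = 0.31 × 0.0297149 = 0.00921161
  w_III·p_III = 0.35 × 0.782085 = 0.27373
  w_IV·p_IV = 0.26 × 0.0859828 = 0.0223555
Evidence: 7.70857e-12 + 0.00921161 + 0.27373 + 0.0223555 = 0.305297
P(Setting III | x) ≈ 0.8966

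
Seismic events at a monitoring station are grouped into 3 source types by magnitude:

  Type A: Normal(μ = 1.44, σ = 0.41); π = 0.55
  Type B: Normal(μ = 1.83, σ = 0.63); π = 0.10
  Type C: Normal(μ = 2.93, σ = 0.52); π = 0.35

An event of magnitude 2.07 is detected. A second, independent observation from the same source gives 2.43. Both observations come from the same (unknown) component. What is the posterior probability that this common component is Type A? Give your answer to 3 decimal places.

0.132

Apply Bayes' rule: the posterior for each component is proportional to its prior times its likelihood at x.
Since both observations come from the same component, the likelihood for component k is f_k(x₁)·f_k(x₂).
  f_A = [(1/(0.41·√(2π)))·exp(−(2.07−1.44)²/(2·0.41²)) = 0.973030·exp(-1.18055) = 0.298828] × [0.0527301] = 0.0157572
  f_B = [(1/(0.63·√(2π)))·exp(−(2.07−1.83)²/(2·0.63²)) = 0.633242·exp(-0.07256) = 0.58892] × [0.402356] = 0.236955
  f_C = [(1/(0.52·√(2π)))·exp(−(2.07−2.93)²/(2·0.52²)) = 0.767197·exp(-1.36760) = 0.195418] × [0.483217] = 0.0944291
Unnormalised posteriors:
  P(Z=A)·f_A = 0.55 × 0.0157572 = 0.00866647
  P(Z=B)·f_B = 0.10 × 0.236955 = 0.0236955
  P(Z=C)·f_C = 0.35 × 0.0944291 = 0.0330502
Denominator: 0.00866647 + 0.0236955 + 0.0330502 = 0.0654122
So the posterior for Type A is 0.00866647 / 0.0654122 ≈ 0.132.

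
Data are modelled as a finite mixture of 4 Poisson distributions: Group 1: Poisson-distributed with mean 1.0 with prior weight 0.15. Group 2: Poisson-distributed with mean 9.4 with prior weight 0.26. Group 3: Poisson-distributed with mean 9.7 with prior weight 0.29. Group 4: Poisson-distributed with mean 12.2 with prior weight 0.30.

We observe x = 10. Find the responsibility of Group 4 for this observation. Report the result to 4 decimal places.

By Bayes' theorem, P(k | x) = π_k f_k(x) / Σ_j π_j f_j(x).
Evaluate each component's likelihood at the observed value:
  L_1 = 1.01378e-07
  L_2 = 0.122786
  L_3 = 0.124537
  L_4 = 0.101261
Prior × likelihood for each component:
  π_1·L_1 = 0.15 × 1.01378e-07 = 1.52067e-08
  π_2·L_2 = 0.26 × 0.122786 = 0.0319243
  π_3·L_3 = 0.29 × 0.124537 = 0.0361157
  π_4·L_4 = 0.30 × 0.101261 = 0.0303783
Evidence: 1.52067e-08 + 0.0319243 + 0.0361157 + 0.0303783 = 0.0984183
Responsibility of Group 4: 0.0303783 / 0.0984183 ≈ 0.3087

0.3087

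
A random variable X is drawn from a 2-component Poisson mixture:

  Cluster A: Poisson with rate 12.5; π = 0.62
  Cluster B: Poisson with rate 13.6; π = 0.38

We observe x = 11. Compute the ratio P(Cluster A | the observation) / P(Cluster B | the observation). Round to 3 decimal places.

Posterior odds = (π_i f_i(x)) / (π_j f_j(x)); the normalising sum cancels.
Component likelihoods at x = 11:
  f_A = e^(−12.5)·12.5^11/11! = 0.108686
  f_B = e^(−13.6)·13.6^11/11! = 0.0914887
Posterior odds = (π_A·f_A) / (π_B·f_B) = (0.62·0.108686) / (0.38·0.0914887) = 0.0673853 / 0.0347657 ≈ 1.938

1.938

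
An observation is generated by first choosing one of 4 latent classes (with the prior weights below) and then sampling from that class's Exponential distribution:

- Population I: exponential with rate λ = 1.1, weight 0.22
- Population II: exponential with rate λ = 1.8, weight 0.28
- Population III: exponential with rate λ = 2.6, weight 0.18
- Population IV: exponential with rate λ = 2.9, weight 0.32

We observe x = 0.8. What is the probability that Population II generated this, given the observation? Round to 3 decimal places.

0.323

By Bayes' theorem, P(k | x) = π_k f_k(x) / Σ_j π_j f_j(x).
Exponential densities:
  L_I = 0.456261
  L_II = 0.42647
  L_III = 0.324819
  L_IV = 0.284993
Unnormalised posteriors:
  π_I·L_I = 0.22 × 0.456261 = 0.100377
  π_II·L_II = 0.28 × 0.42647 = 0.119412
  π_III·L_III = 0.18 × 0.324819 = 0.0584673
  π_IV·L_IV = 0.32 × 0.284993 = 0.0911979
Sum: 0.100377 + 0.119412 + 0.0584673 + 0.0911979 = 0.369454
P(Population II | data) = 0.119412 / 0.369454 ≈ 0.323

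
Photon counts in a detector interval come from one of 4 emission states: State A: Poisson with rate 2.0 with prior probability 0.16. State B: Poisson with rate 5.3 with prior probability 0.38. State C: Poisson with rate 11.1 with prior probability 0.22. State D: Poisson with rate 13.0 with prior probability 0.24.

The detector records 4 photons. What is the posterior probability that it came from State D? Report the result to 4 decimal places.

P(component k | x) = P(Z=k)·f_k(x) / marginal(x), where marginal(x) = Σ_j P(Z=j)·f_j(x).
Evaluate each component's likelihood at the observed value:
  L_A = 0.0902235
  L_B = 0.164109
  L_C = 0.00955899
  L_D = 0.00268989
Multiply by the mixture weights:
  P(Z=A)·L_A = 0.16 × 0.0902235 = 0.0144358
  P(Z=B)·L_B = 0.38 × 0.164109 = 0.0623613
  P(Z=C)·L_C = 0.22 × 0.00955899 = 0.00210298
  P(Z=D)·L_D = 0.24 × 0.00268989 = 0.000645573
Evidence: 0.0144358 + 0.0623613 + 0.00210298 + 0.000645573 = 0.0795456
Responsibility of State D: 0.000645573 / 0.0795456 ≈ 0.0081

0.0081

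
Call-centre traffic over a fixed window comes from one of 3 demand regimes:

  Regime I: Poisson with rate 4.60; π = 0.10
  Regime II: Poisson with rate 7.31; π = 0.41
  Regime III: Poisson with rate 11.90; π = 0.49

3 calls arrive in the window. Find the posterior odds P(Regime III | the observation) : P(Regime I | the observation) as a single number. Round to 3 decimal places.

0.057

Posterior odds = (w_i f_i(x)) / (w_j f_j(x)); the normalising sum cancels.
Poisson probabilities:
  f_I = e^(−4.60)·4.60^3/3! = 0.163068
  f_II = e^(−7.31)·7.31^3/3! = 0.043542
  f_III = e^(−11.90)·11.90^3/3! = 0.00190715
Posterior odds = (w_III·f_III) / (w_I·f_I) = (0.49·0.00190715) / (0.10·0.163068) = 0.000934504 / 0.0163068 ≈ 0.057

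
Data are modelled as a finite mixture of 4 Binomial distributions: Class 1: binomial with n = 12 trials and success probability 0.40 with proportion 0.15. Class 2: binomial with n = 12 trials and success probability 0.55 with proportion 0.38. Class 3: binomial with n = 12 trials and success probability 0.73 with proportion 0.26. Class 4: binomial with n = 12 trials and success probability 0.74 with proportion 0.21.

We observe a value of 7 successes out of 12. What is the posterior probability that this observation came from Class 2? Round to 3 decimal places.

0.541

By Bayes' theorem, P(k | x) = π_k f_k(x) / Σ_j π_j f_j(x).
Evaluate each component's likelihood at the observed value:
  f_1 = 0.100902
  f_2 = 0.222498
  f_3 = 0.125546
  f_4 = 0.114344
Weight by the priors:
  π_1·f_1 = 0.15 × 0.100902 = 0.0151354
  π_2·f_2 = 0.38 × 0.222498 = 0.0845493
  π_3·f_3 = 0.26 × 0.125546 = 0.032642
  π_4·f_4 = 0.21 × 0.114344 = 0.0240123
Sum: 0.0151354 + 0.0845493 + 0.032642 + 0.0240123 = 0.156339
P(Class 2 | 7 successes out of 12) = 0.0845493 / 0.156339 ≈ 0.541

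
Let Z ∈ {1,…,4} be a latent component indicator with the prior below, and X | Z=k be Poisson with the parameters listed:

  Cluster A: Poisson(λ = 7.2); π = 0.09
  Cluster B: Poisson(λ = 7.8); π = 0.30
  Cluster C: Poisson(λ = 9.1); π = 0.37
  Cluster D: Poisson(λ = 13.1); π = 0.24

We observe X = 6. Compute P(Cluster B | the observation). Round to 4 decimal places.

0.4395

Posterior ∝ prior × likelihood, so P(k | x) ∝ π_k f_k(x); normalise over all components.
Poisson probabilities:
  p_A = e^(−7.2)·7.2^6/6! = 0.144458
  p_B = e^(−7.8)·7.8^6/6! = 0.128156
  p_C = e^(−9.1)·9.1^6/6! = 0.0880716
  p_D = e^(−13.1)·13.1^6/6! = 0.0143561
Multiply by the mixture weights:
  π_A·p_A = 0.09 × 0.144458 = 0.0130012
  π_B·p_B = 0.30 × 0.128156 = 0.0384467
  π_C·p_C = 0.37 × 0.0880716 = 0.0325865
  π_D·p_D = 0.24 × 0.0143561 = 0.00344547
Marginal: 0.0130012 + 0.0384467 + 0.0325865 + 0.00344547 = 0.0874799
P(Cluster B | 6) = 0.0384467 / 0.0874799 ≈ 0.4395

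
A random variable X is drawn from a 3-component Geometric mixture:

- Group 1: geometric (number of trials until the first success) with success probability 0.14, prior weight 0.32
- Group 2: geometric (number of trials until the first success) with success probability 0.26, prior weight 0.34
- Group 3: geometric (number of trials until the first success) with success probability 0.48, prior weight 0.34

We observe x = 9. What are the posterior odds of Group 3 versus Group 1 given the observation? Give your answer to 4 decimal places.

Posterior odds = (P(Z=i) f_i(x)) / (P(Z=j) f_j(x)); the normalising sum cancels.
Component likelihoods at x = 9:
  p_1 = 0.14·(1−0.14)^8 = 0.14·0.299218 = 0.0418905
  p_2 = 0.26·(1−0.26)^8 = 0.26·0.0899195 = 0.0233791
  p_3 = 0.48·(1−0.48)^8 = 0.48·0.00534597 = 0.00256607
0.000872463 / 0.013405 ≈ 0.0651

0.0651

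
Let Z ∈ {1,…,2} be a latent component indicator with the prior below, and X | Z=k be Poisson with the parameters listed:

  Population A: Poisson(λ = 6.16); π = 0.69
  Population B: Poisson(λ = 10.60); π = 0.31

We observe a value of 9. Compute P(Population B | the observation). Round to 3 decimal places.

0.412

Apply Bayes' rule: the posterior for each component is proportional to its prior times its likelihood at x.
Evaluate each component's likelihood at the observed value:
  f_A = e^(−6.16)·6.16^9/9! = 0.0743377
  f_B = e^(−10.60)·10.60^9/9! = 0.116003
Weight by the priors:
  π_A·f_A = 0.69 × 0.0743377 = 0.051293
  π_B·f_B = 0.31 × 0.116003 = 0.0359608
Marginal: 0.051293 + 0.0359608 = 0.0872539
P(Population B | the observation) ≈ 0.412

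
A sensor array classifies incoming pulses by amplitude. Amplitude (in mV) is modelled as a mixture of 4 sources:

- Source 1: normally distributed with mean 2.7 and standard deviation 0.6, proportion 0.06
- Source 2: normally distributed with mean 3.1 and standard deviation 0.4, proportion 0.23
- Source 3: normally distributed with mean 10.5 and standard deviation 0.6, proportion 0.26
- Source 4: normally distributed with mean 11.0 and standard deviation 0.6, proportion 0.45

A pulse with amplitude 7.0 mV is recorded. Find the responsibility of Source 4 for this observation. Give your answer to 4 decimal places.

0.0094

P(component k | x) = P(Z=k)·f_k(x) / marginal(x), where marginal(x) = Σ_j P(Z=j)·f_j(x).
Normal densities:
  f_1 = (1/(0.6·√(2π)))·exp(−(7.0−2.7)²/(2·0.6²)) = 0.664904·exp(-25.68056) = 4.67558e-12
  f_2 = (1/(0.4·√(2π)))·exp(−(7.0−3.1)²/(2·0.4²)) = 0.997356·exp(-47.53125) = 2.27138e-21
  f_3 = (1/(0.6·√(2π)))·exp(−(7.0−10.5)²/(2·0.6²)) = 0.664904·exp(-17.01389) = 2.71469e-08
  f_4 = (1/(0.6·√(2π)))·exp(−(7.0−11.0)²/(2·0.6²)) = 0.664904·exp(-22.22222) = 1.48515e-10
Unnormalised posteriors:
  P(Z=1)·f_1 = 0.06 × 4.67558e-12 = 2.80535e-13
  P(Z=2)·f_2 = 0.23 × 2.27138e-21 = 5.22418e-22
  P(Z=3)·f_3 = 0.26 × 2.71469e-08 = 7.0582e-09
  P(Z=4)·f_4 = 0.45 × 1.48515e-10 = 6.68318e-11
Marginal: 2.80535e-13 + 5.22418e-22 + 7.0582e-09 + 6.68318e-11 = 7.12531e-09
P(Source 4 | 7.0 mV) ≈ 0.0094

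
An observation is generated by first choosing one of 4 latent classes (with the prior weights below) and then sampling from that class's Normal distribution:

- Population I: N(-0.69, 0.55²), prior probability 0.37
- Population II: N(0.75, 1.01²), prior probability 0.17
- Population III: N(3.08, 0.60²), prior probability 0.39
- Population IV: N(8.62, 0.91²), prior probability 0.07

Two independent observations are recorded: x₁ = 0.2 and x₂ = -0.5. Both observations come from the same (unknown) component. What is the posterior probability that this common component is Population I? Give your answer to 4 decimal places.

The responsibility of component k is π_k f_k(x) divided by Σ_j π_j f_j(x).
Since both observations come from the same component, the likelihood for component k is f_k(x₁)·f_k(x₂).
  p_I = [(1/(0.55·√(2π)))·exp(−(0.2−-0.69)²/(2·0.55²)) = 0.725350·exp(-1.30926) = 0.195859] × [0.683334] = 0.133838
  p_II = [(1/(1.01·√(2π)))·exp(−(0.2−0.75)²/(2·1.01²)) = 0.394992·exp(-0.14827) = 0.340562] × [0.183646] = 0.0625428
  p_III = [(1/(0.60·√(2π)))·exp(−(0.2−3.08)²/(2·0.60²)) = 0.664904·exp(-11.52000) = 6.60217e-06] × [1.23616e-08] = 8.16135e-14
  p_IV = [(1/(0.91·√(2π)))·exp(−(0.2−8.62)²/(2·0.91²)) = 0.438398·exp(-42.80667) = 1.12505e-19] × [6.78563e-23] = 7.63414e-42
Unnormalised posteriors:
  π_I·p_I = 0.37 × 0.133838 = 0.0495199
  π_II·p_II = 0.17 × 0.0625428 = 0.0106323
  π_III·p_III = 0.39 × 8.16135e-14 = 3.18293e-14
  π_IV·p_IV = 0.07 × 7.63414e-42 = 5.3439e-43
Denominator: 0.0495199 + 0.0106323 + 3.18293e-14 + 5.3439e-43 = 0.0601522
Responsibility of Population I: 0.0495199 / 0.0601522 ≈ 0.8232

0.8232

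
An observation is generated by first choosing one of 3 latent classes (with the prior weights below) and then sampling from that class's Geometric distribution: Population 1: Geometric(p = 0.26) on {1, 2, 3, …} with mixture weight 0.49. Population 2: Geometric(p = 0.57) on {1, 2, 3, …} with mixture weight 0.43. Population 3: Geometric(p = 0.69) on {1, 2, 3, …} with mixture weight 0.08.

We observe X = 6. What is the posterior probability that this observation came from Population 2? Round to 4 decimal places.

0.1125

Posterior ∝ prior × likelihood, so P(k | x) ∝ P(Z=k) f_k(x); normalise over all components.
Component likelihoods at x = 6:
  f_1 = 0.0576942
  f_2 = 0.00837948
  f_3 = 0.00197541
Prior × likelihood for each component:
  P(Z=1)·f_1 = 0.49 × 0.0576942 = 0.0282701
  P(Z=2)·f_2 = 0.43 × 0.00837948 = 0.00360318
  P(Z=3)·f_3 = 0.08 × 0.00197541 = 0.000158033
Sum: 0.0282701 + 0.00360318 + 0.000158033 = 0.0320314
So the posterior for Population 2 is 0.00360318 / 0.0320314 ≈ 0.1125.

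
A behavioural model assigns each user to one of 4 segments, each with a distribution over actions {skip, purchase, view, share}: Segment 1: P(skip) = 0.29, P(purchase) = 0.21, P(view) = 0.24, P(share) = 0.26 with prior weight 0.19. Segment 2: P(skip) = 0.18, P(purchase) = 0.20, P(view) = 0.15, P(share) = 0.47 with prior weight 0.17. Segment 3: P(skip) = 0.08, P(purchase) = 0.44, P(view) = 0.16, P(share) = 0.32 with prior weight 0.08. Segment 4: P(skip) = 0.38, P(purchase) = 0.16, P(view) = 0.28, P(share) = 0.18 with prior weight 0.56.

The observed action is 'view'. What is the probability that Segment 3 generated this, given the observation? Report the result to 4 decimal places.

The responsibility of component k is π_k f_k(x) divided by Σ_j π_j f_j(x).
Component likelihoods at x = 'view':
  p_1 = P(view | comp) = 0.24
  p_2 = P(view | comp) = 0.15
  p_3 = P(view | comp) = 0.16
  p_4 = P(view | comp) = 0.28
Unnormalised posteriors:
  π_1·p_1 = 0.19 × 0.24 = 0.0456
  π_2·p_2 = 0.17 × 0.15 = 0.0255
  π_3·p_3 = 0.08 × 0.16 = 0.0128
  π_4·p_4 = 0.56 × 0.28 = 0.1568
Denominator: 0.0456 + 0.0255 + 0.0128 + 0.1568 = 0.2407
P(Segment 3 | x) = 0.0128 / 0.2407 ≈ 0.0532

0.0532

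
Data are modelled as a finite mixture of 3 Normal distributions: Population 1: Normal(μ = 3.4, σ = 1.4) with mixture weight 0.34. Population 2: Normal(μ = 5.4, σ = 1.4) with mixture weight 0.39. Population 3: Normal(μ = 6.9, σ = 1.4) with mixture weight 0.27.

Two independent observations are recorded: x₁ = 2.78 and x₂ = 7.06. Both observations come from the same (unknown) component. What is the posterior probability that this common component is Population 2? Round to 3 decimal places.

0.711

Apply Bayes' rule: the posterior for each component is proportional to its prior times its likelihood at x.
Since both observations come from the same component, the likelihood for component k is f_k(x₁)·f_k(x₂).
  L_1 = [0.258342] × [0.00934741] = 0.00241483
  L_2 = [0.0494629] × [0.141088] = 0.00697863
  L_3 = [0.00375144] × [0.283104] = 0.00106205
Weight by the priors:
  w_1·L_1 = 0.34 × 0.00241483 = 0.000821041
  w_2·L_2 = 0.39 × 0.00697863 = 0.00272166
  w_3·L_3 = 0.27 × 0.00106205 = 0.000286753
Marginal: 0.000821041 + 0.00272166 + 0.000286753 = 0.00382946
Responsibility of Population 2: 0.00272166 / 0.00382946 ≈ 0.711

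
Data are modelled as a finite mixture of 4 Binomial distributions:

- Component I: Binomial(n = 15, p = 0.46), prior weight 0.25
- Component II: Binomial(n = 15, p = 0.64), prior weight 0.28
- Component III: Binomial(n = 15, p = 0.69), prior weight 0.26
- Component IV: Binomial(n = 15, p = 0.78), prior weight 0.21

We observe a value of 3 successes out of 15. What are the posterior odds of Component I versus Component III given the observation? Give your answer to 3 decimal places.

Only the two components matter; the odds are (P(Z=i) f_i(x)) / (P(Z=j) f_j(x)).
Component likelihoods at x = 3 successes out of 15:
  f_I = C(15,3)·0.46^3·0.54^12 = 455·0.097336·0.000614788 = 0.0272276
  f_II = C(15,3)·0.64^3·0.36^12 = 455·0.262144·4.73838e-06 = 0.000565173
  f_III = C(15,3)·0.69^3·0.31^12 = 455·0.328509·7.87663e-07 = 0.000117733
  f_IV = C(15,3)·0.78^3·0.22^12 = 455·0.474552·1.2855e-08 = 2.77567e-06
0.00680691 / 3.06106e-05 ≈ 222.371

222.371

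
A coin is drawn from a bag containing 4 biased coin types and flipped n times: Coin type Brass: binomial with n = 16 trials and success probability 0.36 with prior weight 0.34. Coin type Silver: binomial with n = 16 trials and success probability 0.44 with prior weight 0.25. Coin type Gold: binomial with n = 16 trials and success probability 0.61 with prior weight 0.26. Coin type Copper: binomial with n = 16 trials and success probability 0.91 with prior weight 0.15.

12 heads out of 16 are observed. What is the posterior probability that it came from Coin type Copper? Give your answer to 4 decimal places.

0.1533

Posterior ∝ prior × likelihood, so P(k | x) ∝ π_k f_k(x); normalise over all components.
Binomial probabilities:
  L_Brass = C(16,12)·0.36^12·0.64^4 = 1820·4.73838e-06·0.167772 = 0.00144684
  L_Silver = C(16,12)·0.44^12·0.56^4 = 1820·5.26541e-05·0.098345 = 0.00942444
  L_Gold = C(16,12)·0.61^12·0.39^4 = 1820·0.00265435·0.0231344 = 0.11176
  L_Copper = C(16,12)·0.91^12·0.09^4 = 1820·0.322475·6.561e-05 = 0.0385069
Multiply by the mixture weights:
  π_Brass·L_Brass = 0.34 × 0.00144684 = 0.000491926
  π_Silver·L_Silver = 0.25 × 0.00942444 = 0.00235611
  π_Gold·L_Gold = 0.26 × 0.11176 = 0.0290577
  π_Copper·L_Copper = 0.15 × 0.0385069 = 0.00577603
Sum: 0.000491926 + 0.00235611 + 0.0290577 + 0.00577603 = 0.0376818
So the posterior for Coin type Copper is 0.00577603 / 0.0376818 ≈ 0.1533.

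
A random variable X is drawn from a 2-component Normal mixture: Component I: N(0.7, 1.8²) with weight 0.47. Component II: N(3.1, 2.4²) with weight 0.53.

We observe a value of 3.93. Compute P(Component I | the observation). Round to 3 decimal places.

0.201

Apply Bayes' rule: the posterior for each component is proportional to its prior times its likelihood at x.
Component likelihoods at x = 3.93:
  L_I = (1/(1.8·√(2π)))·exp(−(3.93−0.7)²/(2·1.8²)) = 0.221635·exp(-1.61002) = 0.0443013
  L_II = (1/(2.4·√(2π)))·exp(−(3.93−3.1)²/(2·2.4²)) = 0.166226·exp(-0.05980) = 0.156577
Prior × likelihood for each component:
  w_I·L_I = 0.47 × 0.0443013 = 0.0208216
  w_II·L_II = 0.53 × 0.156577 = 0.0829858
Normaliser: 0.0208216 + 0.0829858 = 0.103807
P(Component I | x) ≈ 0.201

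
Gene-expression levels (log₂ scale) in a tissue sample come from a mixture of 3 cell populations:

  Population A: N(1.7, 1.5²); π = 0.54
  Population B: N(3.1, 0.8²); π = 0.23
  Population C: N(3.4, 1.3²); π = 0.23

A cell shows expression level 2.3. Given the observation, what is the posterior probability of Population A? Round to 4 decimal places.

0.5272

Apply Bayes' rule: the posterior for each component is proportional to its prior times its likelihood at x.
Component likelihoods at x = 2.3:
  p_A = 0.245513
  p_B = 0.302463
  p_C = 0.214533
Unnormalised posteriors:
  P(Z=A)·p_A = 0.54 × 0.245513 = 0.132577
  P(Z=B)·p_B = 0.23 × 0.302463 = 0.0695666
  P(Z=C)·p_C = 0.23 × 0.214533 = 0.0493426
Normaliser: 0.132577 + 0.0695666 + 0.0493426 = 0.251486
P(Population A | 2.3) ≈ 0.5272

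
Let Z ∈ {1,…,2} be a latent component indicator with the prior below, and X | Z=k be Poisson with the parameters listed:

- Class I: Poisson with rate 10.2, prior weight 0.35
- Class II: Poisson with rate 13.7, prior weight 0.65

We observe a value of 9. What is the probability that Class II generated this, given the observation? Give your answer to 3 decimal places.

0.444

Posterior ∝ prior × likelihood, so P(k | x) ∝ w_k f_k(x); normalise over all components.
Evaluate each component's likelihood at the observed value:
  p_I = 0.122415
  p_II = 0.0525881
Prior × likelihood for each component:
  w_I·p_I = 0.35 × 0.122415 = 0.0428453
  w_II·p_II = 0.65 × 0.0525881 = 0.0341823
Sum: 0.0428453 + 0.0341823 = 0.0770275
P(Class II | data) ≈ 0.444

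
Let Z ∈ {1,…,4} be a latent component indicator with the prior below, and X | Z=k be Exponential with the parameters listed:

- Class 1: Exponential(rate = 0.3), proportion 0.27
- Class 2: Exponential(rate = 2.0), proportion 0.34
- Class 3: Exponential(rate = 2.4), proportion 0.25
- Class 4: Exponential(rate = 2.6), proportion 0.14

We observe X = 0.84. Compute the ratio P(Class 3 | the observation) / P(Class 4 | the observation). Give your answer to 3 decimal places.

1.950

The posterior odds equal the prior odds times the likelihood ratio: (π_i/π_j)·(f_i(x)/f_j(x)).
Evaluate each component's likelihood at the observed value:
  f_1 = 0.233173
  f_2 = 0.372748
  f_3 = 0.319649
  f_4 = 0.292735
0.0799123 / 0.0409829 ≈ 1.950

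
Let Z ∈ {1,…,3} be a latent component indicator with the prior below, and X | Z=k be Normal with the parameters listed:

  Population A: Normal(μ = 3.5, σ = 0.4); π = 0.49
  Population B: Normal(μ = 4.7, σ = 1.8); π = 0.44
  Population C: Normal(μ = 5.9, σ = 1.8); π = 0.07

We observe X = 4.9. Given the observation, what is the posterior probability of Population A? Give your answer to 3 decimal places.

0.010

The responsibility of component k is π_k f_k(x) divided by Σ_j π_j f_j(x).
Evaluate each component's likelihood at the observed value:
  p_A = (1/(0.4·√(2π)))·exp(−(4.9−3.5)²/(2·0.4²)) = 0.997356·exp(-6.12500) = 0.00218171
  p_B = (1/(1.8·√(2π)))·exp(−(4.9−4.7)²/(2·1.8²)) = 0.221635·exp(-0.00617) = 0.220271
  p_C = (1/(1.8·√(2π)))·exp(−(4.9−5.9)²/(2·1.8²)) = 0.221635·exp(-0.15432) = 0.18994
Weight by the priors:
  π_A·p_A = 0.49 × 0.00218171 = 0.00106904
  π_B·p_B = 0.44 × 0.220271 = 0.0969191
  π_C·p_C = 0.07 × 0.18994 = 0.0132958
Marginal: 0.00106904 + 0.0969191 + 0.0132958 = 0.111284
P(Population A | the observation) = 0.00106904 / 0.111284 ≈ 0.010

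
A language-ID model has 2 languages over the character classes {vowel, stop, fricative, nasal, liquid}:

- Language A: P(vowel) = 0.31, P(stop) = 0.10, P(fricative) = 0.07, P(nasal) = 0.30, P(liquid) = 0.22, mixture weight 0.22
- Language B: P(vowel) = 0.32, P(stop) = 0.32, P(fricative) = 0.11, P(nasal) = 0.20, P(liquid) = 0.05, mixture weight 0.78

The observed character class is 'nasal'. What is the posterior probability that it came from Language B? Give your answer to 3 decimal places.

0.703

P(component k | x) = π_k·f_k(x) / marginal(x), where marginal(x) = Σ_j π_j·f_j(x).
Evaluate each component's likelihood at the observed value:
  f_A = P(nasal | comp) = 0.30
  f_B = P(nasal | comp) = 0.20
Prior × likelihood for each component:
  π_A·f_A = 0.22 × 0.3 = 0.066
  π_B·f_B = 0.78 × 0.2 = 0.156
Evidence: 0.066 + 0.156 = 0.222
Responsibility of Language B: 0.156 / 0.222 ≈ 0.703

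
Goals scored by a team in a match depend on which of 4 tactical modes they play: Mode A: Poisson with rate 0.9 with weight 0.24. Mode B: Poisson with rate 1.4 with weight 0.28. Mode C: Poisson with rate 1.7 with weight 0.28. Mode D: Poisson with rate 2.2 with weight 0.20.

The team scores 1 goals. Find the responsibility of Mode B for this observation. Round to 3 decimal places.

0.302

By Bayes' theorem, P(k | x) = w_k f_k(x) / Σ_j w_j f_j(x).
Component likelihoods at x = 1 goals:
  p_A = 0.365913
  p_B = 0.345236
  p_C = 0.310562
  p_D = 0.243767
Unnormalised posteriors:
  w_A·p_A = 0.24 × 0.365913 = 0.087819
  w_B·p_B = 0.28 × 0.345236 = 0.096666
  w_C·p_C = 0.28 × 0.310562 = 0.0869574
  w_D·p_D = 0.20 × 0.243767 = 0.0487534
Denominator: 0.087819 + 0.096666 + 0.0869574 + 0.0487534 = 0.320196
P(Mode B | 1 goals) ≈ 0.302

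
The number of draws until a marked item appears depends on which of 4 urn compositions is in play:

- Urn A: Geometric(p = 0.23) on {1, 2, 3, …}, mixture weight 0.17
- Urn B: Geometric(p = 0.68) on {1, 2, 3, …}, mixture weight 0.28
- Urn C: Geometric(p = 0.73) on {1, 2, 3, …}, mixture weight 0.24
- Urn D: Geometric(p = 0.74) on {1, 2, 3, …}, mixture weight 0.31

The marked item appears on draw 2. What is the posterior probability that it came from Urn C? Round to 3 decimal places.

0.239

P(component k | x) = π_k·f_k(x) / marginal(x), where marginal(x) = Σ_j π_j·f_j(x).
Geometric probabilities:
  L_A = 0.23·(1−0.23)^1 = 0.23·0.77 = 0.1771
  L_B = 0.68·(1−0.68)^1 = 0.68·0.32 = 0.2176
  L_C = 0.73·(1−0.73)^1 = 0.73·0.27 = 0.1971
  L_D = 0.74·(1−0.74)^1 = 0.74·0.26 = 0.1924
Prior × likelihood for each component:
  π_A·L_A = 0.17 × 0.1771 = 0.030107
  π_B·L_B = 0.28 × 0.2176 = 0.060928
  π_C·L_C = 0.24 × 0.1971 = 0.047304
  π_D·L_D = 0.31 × 0.1924 = 0.059644
Normaliser: 0.030107 + 0.060928 + 0.047304 + 0.059644 = 0.197983
Responsibility of Urn C: 0.047304 / 0.197983 ≈ 0.239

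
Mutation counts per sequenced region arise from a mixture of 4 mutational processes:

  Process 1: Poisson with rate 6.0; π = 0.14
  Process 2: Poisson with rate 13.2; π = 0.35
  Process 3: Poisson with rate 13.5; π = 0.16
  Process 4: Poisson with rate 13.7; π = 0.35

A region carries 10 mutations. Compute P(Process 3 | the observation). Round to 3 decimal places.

0.169

The responsibility of component k is w_k f_k(x) divided by Σ_j w_j f_j(x).
Poisson probabilities:
  f_1 = e^(−6.0)·6.0^10/10! = 0.0413031
  f_2 = e^(−13.2)·13.2^10/10! = 0.081901
  f_3 = e^(−13.5)·13.5^10/10! = 0.0759625
  f_4 = e^(−13.7)·13.7^10/10! = 0.0720457
Weight by the priors:
  w_1·f_1 = 0.14 × 0.0413031 = 0.00578243
  w_2·f_2 = 0.35 × 0.081901 = 0.0286653
  w_3·f_3 = 0.16 × 0.0759625 = 0.012154
  w_4·f_4 = 0.35 × 0.0720457 = 0.025216
Sum: 0.00578243 + 0.0286653 + 0.012154 + 0.025216 = 0.0718178
So the posterior for Process 3 is 0.012154 / 0.0718178 ≈ 0.169.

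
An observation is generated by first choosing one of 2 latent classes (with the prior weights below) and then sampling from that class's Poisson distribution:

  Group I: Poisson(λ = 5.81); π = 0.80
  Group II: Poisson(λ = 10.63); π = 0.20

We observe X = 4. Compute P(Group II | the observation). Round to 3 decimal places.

Posterior ∝ prior × likelihood, so P(k | x) ∝ P(Z=k) f_k(x); normalise over all components.
Poisson probabilities:
  f_I = 0.142312
  f_II = 0.0128639
Weight by the priors:
  P(Z=I)·f_I = 0.80 × 0.142312 = 0.11385
  P(Z=II)·f_II = 0.20 × 0.0128639 = 0.00257277
Normaliser: 0.11385 + 0.00257277 = 0.116423
So the posterior for Group II is 0.00257277 / 0.116423 ≈ 0.022.

0.022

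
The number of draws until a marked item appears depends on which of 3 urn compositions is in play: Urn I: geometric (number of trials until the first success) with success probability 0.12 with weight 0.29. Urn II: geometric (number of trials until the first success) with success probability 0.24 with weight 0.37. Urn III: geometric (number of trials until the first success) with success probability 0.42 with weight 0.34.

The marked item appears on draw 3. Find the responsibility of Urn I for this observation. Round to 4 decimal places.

0.2134

Posterior ∝ prior × likelihood, so P(k | x) ∝ P(Z=k) f_k(x); normalise over all components.
Geometric probabilities:
  f_I = 0.092928
  f_II = 0.138624
  f_III = 0.141288
Prior × likelihood for each component:
  P(Z=I)·f_I = 0.29 × 0.092928 = 0.0269491
  P(Z=II)·f_II = 0.37 × 0.138624 = 0.0512909
  P(Z=III)·f_III = 0.34 × 0.141288 = 0.0480379
Evidence: 0.0269491 + 0.0512909 + 0.0480379 = 0.126278
P(Urn I | x) ≈ 0.2134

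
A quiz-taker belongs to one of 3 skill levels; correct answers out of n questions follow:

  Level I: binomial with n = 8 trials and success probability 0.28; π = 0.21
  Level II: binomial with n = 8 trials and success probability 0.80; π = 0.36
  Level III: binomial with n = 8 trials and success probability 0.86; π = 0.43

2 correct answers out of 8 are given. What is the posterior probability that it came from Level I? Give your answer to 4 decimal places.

Apply Bayes' rule: the posterior for each component is proportional to its prior times its likelihood at x.
Component likelihoods at x = 2 correct answers out of 8:
  p_I = C(8,2)·0.28^2·0.72^6 = 28·0.0784·0.139314 = 0.305822
  p_II = C(8,2)·0.80^2·0.20^6 = 28·0.64·6.4e-05 = 0.00114688
  p_III = C(8,2)·0.86^2·0.14^6 = 28·0.7396·7.52954e-06 = 0.000155928
Unnormalised posteriors:
  w_I·p_I = 0.21 × 0.305822 = 0.0642227
  w_II·p_II = 0.36 × 0.00114688 = 0.000412877
  w_III·p_III = 0.43 × 0.000155928 = 6.70489e-05
Sum: 0.0642227 + 0.000412877 + 6.70489e-05 = 0.0647026
P(Level I | data) = 0.0642227 / 0.0647026 ≈ 0.9926

0.9926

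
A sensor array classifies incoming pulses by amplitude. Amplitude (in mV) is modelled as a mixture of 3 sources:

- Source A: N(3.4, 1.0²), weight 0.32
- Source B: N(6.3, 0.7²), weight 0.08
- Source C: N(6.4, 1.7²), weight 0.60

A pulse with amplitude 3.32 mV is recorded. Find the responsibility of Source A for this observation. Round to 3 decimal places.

Apply Bayes' rule: the posterior for each component is proportional to its prior times its likelihood at x.
Normal densities:
  p_A = 0.397668
  p_B = 6.61295e-05
  p_C = 0.045465
Unnormalised posteriors:
  π_A·p_A = 0.32 × 0.397668 = 0.127254
  π_B·p_B = 0.08 × 6.61295e-05 = 5.29036e-06
  π_C·p_C = 0.60 × 0.045465 = 0.027279
Marginal: 0.127254 + 5.29036e-06 + 0.027279 = 0.154538
P(Source A | the observation) = 0.127254 / 0.154538 ≈ 0.823

0.823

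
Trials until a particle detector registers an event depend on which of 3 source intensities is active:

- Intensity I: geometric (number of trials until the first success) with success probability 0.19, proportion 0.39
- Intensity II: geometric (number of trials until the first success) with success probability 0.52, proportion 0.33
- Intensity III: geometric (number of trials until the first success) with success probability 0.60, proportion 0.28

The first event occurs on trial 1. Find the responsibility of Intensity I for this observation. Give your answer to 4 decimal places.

The responsibility of component k is w_k f_k(x) divided by Σ_j w_j f_j(x).
Geometric probabilities:
  f_I = 0.19·(1−0.19)^0 = 0.19·1 = 0.19
  f_II = 0.52·(1−0.52)^0 = 0.52·1 = 0.52
  f_III = 0.60·(1−0.60)^0 = 0.60·1 = 0.6
Weight by the priors:
  w_I·f_I = 0.39 × 0.19 = 0.0741
  w_II·f_II = 0.33 × 0.52 = 0.1716
  w_III·f_III = 0.28 × 0.6 = 0.168
Marginal: 0.0741 + 0.1716 + 0.168 = 0.4137
So the posterior for Intensity I is 0.0741 / 0.4137 ≈ 0.1791.

0.1791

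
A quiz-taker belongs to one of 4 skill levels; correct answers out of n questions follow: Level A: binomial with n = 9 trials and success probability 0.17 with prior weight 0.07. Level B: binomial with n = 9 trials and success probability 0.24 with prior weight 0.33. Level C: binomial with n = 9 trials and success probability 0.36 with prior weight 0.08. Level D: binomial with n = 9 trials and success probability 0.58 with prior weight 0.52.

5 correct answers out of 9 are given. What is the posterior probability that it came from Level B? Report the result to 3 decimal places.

P(component k | x) = w_k·f_k(x) / marginal(x), where marginal(x) = Σ_j w_j·f_j(x).
Evaluate each component's likelihood at the observed value:
  L_A = C(9,5)·0.17^5·0.83^4 = 126·0.000141986·0.474583 = 0.00849039
  L_B = C(9,5)·0.24^5·0.76^4 = 126·0.000796262·0.333622 = 0.033472
  L_C = C(9,5)·0.36^5·0.64^4 = 126·0.00604662·0.167772 = 0.127821
  L_D = C(9,5)·0.58^5·0.42^4 = 126·0.0656357·0.031117 = 0.25734
Prior × likelihood for each component:
  w_A·L_A = 0.07 × 0.00849039 = 0.000594327
  w_B·L_B = 0.33 × 0.033472 = 0.0110457
  w_C·L_C = 0.08 × 0.127821 = 0.0102257
  w_D·L_D = 0.52 × 0.25734 = 0.133817
Marginal: 0.000594327 + 0.0110457 + 0.0102257 + 0.133817 = 0.155683
P(Level B | the observation) ≈ 0.071

0.071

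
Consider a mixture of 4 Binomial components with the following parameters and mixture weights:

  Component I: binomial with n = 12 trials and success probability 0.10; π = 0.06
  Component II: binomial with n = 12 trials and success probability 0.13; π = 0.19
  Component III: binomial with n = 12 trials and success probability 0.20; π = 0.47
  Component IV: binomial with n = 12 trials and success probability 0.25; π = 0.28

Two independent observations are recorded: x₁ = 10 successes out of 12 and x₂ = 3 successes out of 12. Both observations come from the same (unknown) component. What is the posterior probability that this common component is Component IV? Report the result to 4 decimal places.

Posterior ∝ prior × likelihood, so P(k | x) ∝ w_k f_k(x); normalise over all components.
Since both observations come from the same component, the likelihood for component k is f_k(x₁)·f_k(x₂).
  L_I = [5.346e-09] × [0.0852325] = 4.55653e-10
  L_II = [6.88678e-08] × [0.138015] = 9.50478e-09
  L_III = [4.32538e-06] × [0.236223] = 1.02175e-06
  L_IV = [3.54052e-05] × [0.258104] = 9.1382e-06
Weight by the priors:
  w_I·L_I = 0.06 × 4.55653e-10 = 2.73392e-11
  w_II·L_II = 0.19 × 9.50478e-09 = 1.80591e-09
  w_III·L_III = 0.47 × 1.02175e-06 = 4.80224e-07
  w_IV·L_IV = 0.28 × 9.1382e-06 = 2.5587e-06
Marginal: 2.73392e-11 + 1.80591e-09 + 4.80224e-07 + 2.5587e-06 = 3.04075e-06
P(Component IV | data) ≈ 0.8415

0.8415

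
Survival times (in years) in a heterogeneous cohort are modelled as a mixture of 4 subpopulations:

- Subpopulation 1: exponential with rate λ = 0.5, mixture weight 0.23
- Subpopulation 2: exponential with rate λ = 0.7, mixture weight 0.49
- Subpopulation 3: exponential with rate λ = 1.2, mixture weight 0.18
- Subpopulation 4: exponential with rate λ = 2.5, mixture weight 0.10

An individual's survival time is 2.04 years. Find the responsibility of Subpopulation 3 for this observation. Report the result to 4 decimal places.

Posterior ∝ prior × likelihood, so P(k | x) ∝ π_k f_k(x); normalise over all components.
Component likelihoods at x = 2.04 years:
  p_1 = 0.5·e^(−0.5·2.04) = 0.5·e^(−1.0200) = 0.180297
  p_2 = 0.7·e^(−0.7·2.04) = 0.7·e^(−1.4280) = 0.167852
  p_3 = 1.2·e^(−1.2·2.04) = 1.2·e^(−2.4480) = 0.10376
  p_4 = 2.5·e^(−2.5·2.04) = 2.5·e^(−5.1000) = 0.0152419
Multiply by the mixture weights:
  π_1·p_1 = 0.23 × 0.180297 = 0.0414684
  π_2·p_2 = 0.49 × 0.167852 = 0.0822473
  π_3·p_3 = 0.18 × 0.10376 = 0.0186767
  π_4·p_4 = 0.10 × 0.0152419 = 0.00152419
Denominator: 0.0414684 + 0.0822473 + 0.0186767 + 0.00152419 = 0.143917
P(Subpopulation 3 | 2.04 years) = 0.0186767 / 0.143917 ≈ 0.1298

0.1298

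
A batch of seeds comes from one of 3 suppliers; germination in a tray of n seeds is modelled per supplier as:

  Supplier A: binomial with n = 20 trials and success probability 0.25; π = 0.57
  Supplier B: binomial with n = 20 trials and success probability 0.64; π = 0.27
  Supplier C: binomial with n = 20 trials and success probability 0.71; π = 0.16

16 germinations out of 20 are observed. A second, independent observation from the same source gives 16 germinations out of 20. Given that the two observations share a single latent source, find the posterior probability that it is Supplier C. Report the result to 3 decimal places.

0.744

The responsibility of component k is P(Z=k) f_k(x) divided by Σ_j P(Z=j) f_j(x).
Since both observations come from the same component, the likelihood for component k is f_k(x₁)·f_k(x₂).
  f_A = [C(20,16)·0.25^16·0.75^4 = 4845·2.32831e-10·0.316406 = 3.56927e-07] × [3.56927e-07] = 1.27397e-13
  f_B = [C(20,16)·0.64^16·0.36^4 = 4845·0.000792282·0.0167962 = 0.0644738] × [0.0644738] = 0.00415687
  f_C = [C(20,16)·0.71^16·0.29^4 = 4845·0.00416998·0.00707281 = 0.142896] × [0.142896] = 0.0204192
Multiply by the mixture weights:
  P(Z=A)·f_A = 0.57 × 1.27397e-13 = 7.26161e-14
  P(Z=B)·f_B = 0.27 × 0.00415687 = 0.00112236
  P(Z=C)·f_C = 0.16 × 0.0204192 = 0.00326707
Denominator: 7.26161e-14 + 0.00112236 + 0.00326707 = 0.00438943
P(Supplier C | data) ≈ 0.744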